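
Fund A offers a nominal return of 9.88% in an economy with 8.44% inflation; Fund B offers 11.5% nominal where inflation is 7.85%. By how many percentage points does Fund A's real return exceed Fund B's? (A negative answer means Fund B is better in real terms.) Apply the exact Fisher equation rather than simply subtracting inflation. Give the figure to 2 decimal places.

Fund A real return: 1.0988/1.0844 − 1 = 1.328%.
Fund B real return: 1.115/1.0785 − 1 = 3.384%.
Difference: 1.328 − 3.384 = -2.056 pp.

-2.06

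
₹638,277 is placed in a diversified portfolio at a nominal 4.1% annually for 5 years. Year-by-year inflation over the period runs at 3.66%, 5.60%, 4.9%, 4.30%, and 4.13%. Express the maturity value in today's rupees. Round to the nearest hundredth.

₹625,679.69

Nominal value at maturity: ₹638,277 × (1 + 4.1%)^5 ≈ ₹780,302.22.
Price-level factor over 5 years: 1.0366 × 1.0560 × 1.049 × 1.0430 × 1.0413 ≈ 1.2471273044.
Dividing the nominal maturity value by the price-level factor gives the value in today's money.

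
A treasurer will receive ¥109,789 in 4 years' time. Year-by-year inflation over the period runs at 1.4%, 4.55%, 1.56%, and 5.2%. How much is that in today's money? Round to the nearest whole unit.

Price-level factor over 4 years: 1.014 × 1.0455 × 1.0156 × 1.052 ≈ 1.1326622443.
Purchasing power today: ¥109,789 divided by that factor.

¥96,930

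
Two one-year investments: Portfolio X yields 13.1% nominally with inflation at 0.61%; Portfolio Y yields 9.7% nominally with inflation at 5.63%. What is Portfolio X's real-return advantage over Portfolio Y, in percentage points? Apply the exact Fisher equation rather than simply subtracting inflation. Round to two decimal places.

8.56

Portfolio X real return: 1.131/1.0061 − 1 = 12.414%.
Portfolio Y real return: 1.097/1.0563 − 1 = 3.853%.
Difference: 12.414 − 3.853 = 8.561 pp.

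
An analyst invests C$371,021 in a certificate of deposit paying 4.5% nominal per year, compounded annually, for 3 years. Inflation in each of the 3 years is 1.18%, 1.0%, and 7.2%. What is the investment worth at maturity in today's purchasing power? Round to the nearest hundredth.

Nominal value at maturity: C$371,021 × (1 + 4.5%)^3 ≈ C$423,396.60.
Price-level factor over 3 years: 1.0118 × 1.010 × 1.072 = 1.095496096.
The maturity value deflated by that factor is the answer in today's purchasing power.

C$386,488.46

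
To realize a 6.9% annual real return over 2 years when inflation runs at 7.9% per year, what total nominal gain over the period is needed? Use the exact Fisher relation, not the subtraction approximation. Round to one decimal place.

Required annual nominal rate: (1+6.9%)(1+7.9%) − 1 = 15.3451%.
Cumulative over 2 years: (1 + 0.153451)^2 − 1 ≈ 0.33045.

33.0%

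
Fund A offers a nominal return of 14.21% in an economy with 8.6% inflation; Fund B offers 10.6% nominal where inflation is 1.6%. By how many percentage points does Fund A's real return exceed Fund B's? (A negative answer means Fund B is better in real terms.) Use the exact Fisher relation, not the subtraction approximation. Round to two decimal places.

-3.69

Fund A real return: 1.1421/1.086 − 1 = 5.166%.
Fund B real return: 1.106/1.016 − 1 = 8.858%.
Difference: 5.166 − 8.858 = -3.692 pp.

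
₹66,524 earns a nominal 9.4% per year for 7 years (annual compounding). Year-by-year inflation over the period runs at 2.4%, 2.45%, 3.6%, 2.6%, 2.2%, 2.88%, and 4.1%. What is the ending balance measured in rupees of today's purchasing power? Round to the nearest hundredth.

Nominal value at maturity: ₹66,524 × (1 + 9.4%)^7 ≈ ₹124,766.96.
Price-level factor over 7 years: 1.024 × 1.0245 × 1.036 × 1.026 × 1.022 × 1.0288 × 1.041 ≈ 1.2205388747.
The maturity value deflated by that factor is the answer in today's purchasing power.

₹102,222.85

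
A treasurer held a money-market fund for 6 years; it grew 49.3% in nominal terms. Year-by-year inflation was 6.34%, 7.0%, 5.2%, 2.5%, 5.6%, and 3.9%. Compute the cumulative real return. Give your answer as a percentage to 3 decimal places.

10.907%

Cumulative inflation factor: 1.0634 × 1.070 × 1.052 × 1.025 × 1.056 × 1.039 ≈ 1.34617.
Nominal growth factor: 1.49300. Real growth factor = 1.49300 / 1.34617 ≈ 1.10907.
Total real return ≈ 10.9073%.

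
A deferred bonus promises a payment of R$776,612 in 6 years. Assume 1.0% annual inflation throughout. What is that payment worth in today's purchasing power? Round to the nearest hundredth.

R$731,603.63

Price-level factor over 6 years: (1 + 1.0%)^6 ≈ 1.0615201506.
Purchasing power today: R$776,612 divided by that factor.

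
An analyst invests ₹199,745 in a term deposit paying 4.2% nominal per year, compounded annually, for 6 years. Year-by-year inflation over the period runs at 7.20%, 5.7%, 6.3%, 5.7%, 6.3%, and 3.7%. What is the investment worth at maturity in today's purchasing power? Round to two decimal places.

Nominal value at maturity: ₹199,745 × (1 + 4.2%)^6 ≈ ₹255,671.45.
Price-level factor over 6 years: 1.0720 × 1.057 × 1.063 × 1.057 × 1.063 × 1.037 ≈ 1.4034277042.
The maturity value deflated by that factor is the answer in today's purchasing power.

₹182,176.43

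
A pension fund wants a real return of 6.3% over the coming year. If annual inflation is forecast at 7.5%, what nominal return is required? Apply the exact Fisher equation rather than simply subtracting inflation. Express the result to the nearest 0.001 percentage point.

By the Fisher equation, 1 + r_nom = (1 + 6.3%)(1 + 7.5%) = 1.063 × 1.075 = 1.142725.
So r_nom = 14.2725%.

14.273%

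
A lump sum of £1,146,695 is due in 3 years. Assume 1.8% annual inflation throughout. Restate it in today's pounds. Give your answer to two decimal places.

Price-level factor over 3 years: (1 + 1.8%)^3 = 1.054977832.
Purchasing power today: £1,146,695 divided by that factor.

£1,086,937.53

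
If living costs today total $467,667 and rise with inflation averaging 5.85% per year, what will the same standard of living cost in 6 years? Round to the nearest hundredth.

$657,781.87

Cumulative price-level factor: (1+5.85%)^6 ≈ 1.4065176103.
Multiplying $467,667 by the price-level factor gives the future nominal sum.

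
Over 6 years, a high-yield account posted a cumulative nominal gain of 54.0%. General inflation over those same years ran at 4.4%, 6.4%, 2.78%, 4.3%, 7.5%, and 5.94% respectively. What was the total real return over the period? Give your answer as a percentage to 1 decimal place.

Cumulative inflation factor: 1.044 × 1.064 × 1.0278 × 1.043 × 1.075 × 1.0594 ≈ 1.35614.
Nominal growth factor: 1.54000. Real growth factor = 1.54000 / 1.35614 ≈ 1.13558.
Total real return ≈ 13.5579%.

13.6%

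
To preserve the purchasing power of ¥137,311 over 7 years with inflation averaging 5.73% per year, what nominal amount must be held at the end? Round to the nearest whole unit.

¥202,812

Cumulative price-level factor: (1+5.73%)^7 ≈ 1.4770242492.
Multiplying ¥137,311 by the price-level factor gives the future nominal sum.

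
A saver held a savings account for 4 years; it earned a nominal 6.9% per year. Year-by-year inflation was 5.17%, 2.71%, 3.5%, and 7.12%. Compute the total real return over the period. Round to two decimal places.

9.04%

Cumulative inflation factor: 1.0517 × 1.0271 × 1.035 × 1.0712 ≈ 1.19761.
Nominal growth factor: 1.30590. Real growth factor = 1.30590 / 1.19761 ≈ 1.09042.
Total real return ≈ 9.0424%.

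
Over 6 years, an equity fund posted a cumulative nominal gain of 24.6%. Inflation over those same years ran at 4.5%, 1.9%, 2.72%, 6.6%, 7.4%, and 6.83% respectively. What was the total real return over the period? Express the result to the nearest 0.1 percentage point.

Cumulative inflation factor: 1.045 × 1.019 × 1.0272 × 1.066 × 1.074 × 1.0683 ≈ 1.33783.
Nominal growth factor: 1.24600. Real growth factor = 1.24600 / 1.33783 ≈ 0.93136.
Total real return ≈ -6.8639%.

-6.9%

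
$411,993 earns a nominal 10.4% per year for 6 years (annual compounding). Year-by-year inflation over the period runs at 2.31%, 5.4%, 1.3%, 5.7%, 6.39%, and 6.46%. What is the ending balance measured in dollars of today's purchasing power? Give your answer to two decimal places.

$570,392.59

Nominal value at maturity: $411,993 × (1 + 10.4%)^6 ≈ $745,940.65.
Price-level factor over 6 years: 1.0231 × 1.054 × 1.013 × 1.057 × 1.0639 × 1.0646 ≈ 1.3077670744.
Dividing the nominal maturity value by the price-level factor gives the value in today's money.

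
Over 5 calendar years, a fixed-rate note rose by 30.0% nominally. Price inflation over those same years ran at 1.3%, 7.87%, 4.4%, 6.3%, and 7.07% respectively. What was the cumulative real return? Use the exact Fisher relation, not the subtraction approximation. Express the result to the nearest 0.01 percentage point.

0.12%

Cumulative inflation factor: 1.013 × 1.0787 × 1.044 × 1.063 × 1.0707 ≈ 1.29841.
Nominal growth factor: 1.30000. Real growth factor = 1.30000 / 1.29841 ≈ 1.00122.
Total real return ≈ 0.1225%.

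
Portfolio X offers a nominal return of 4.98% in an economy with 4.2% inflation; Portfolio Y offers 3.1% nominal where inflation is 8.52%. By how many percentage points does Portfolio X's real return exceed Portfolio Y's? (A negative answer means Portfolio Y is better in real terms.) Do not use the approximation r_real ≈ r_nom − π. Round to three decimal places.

5.743

Portfolio X real return: 1.0498/1.042 − 1 = 0.7486%.
Portfolio Y real return: 1.031/1.0852 − 1 = -4.9945%.
Difference: 0.7486 − (-4.9945) = 5.7431 pp.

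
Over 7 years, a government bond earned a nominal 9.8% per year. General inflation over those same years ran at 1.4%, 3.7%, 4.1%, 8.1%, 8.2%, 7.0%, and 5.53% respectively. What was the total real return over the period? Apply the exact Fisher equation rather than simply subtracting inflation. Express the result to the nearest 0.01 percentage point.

Cumulative inflation factor: 1.014 × 1.037 × 1.041 × 1.081 × 1.082 × 1.070 × 1.0553 ≈ 1.44571.
Nominal growth factor: 1.92405. Real growth factor = 1.92405 / 1.44571 ≈ 1.33087.
Total real return ≈ 33.0872%.

33.09%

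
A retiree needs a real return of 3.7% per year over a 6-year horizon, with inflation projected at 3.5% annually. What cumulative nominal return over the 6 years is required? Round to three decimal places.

52.867%

Required annual nominal rate: (1+3.7%)(1+3.5%) − 1 = 7.3295%.
Cumulative over 6 years: (1 + 0.073295)^6 − 1 ≈ 0.52867.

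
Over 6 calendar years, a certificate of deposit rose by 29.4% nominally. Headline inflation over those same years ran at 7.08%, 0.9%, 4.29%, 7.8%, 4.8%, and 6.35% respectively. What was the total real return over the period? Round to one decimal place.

-4.4%

Cumulative inflation factor: 1.0708 × 1.009 × 1.0429 × 1.078 × 1.048 × 1.0635 ≈ 1.35382.
Nominal growth factor: 1.29400. Real growth factor = 1.29400 / 1.35382 ≈ 0.95582.
Total real return ≈ -4.4183%.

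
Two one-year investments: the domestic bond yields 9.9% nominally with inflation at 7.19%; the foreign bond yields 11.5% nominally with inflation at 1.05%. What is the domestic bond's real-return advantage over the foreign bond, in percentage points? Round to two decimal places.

-7.81

The domestic bond real return: 1.099/1.0719 − 1 = 2.528%.
The foreign bond real return: 1.115/1.0105 − 1 = 10.341%.
Difference: 2.528 − 10.341 = -7.813 pp.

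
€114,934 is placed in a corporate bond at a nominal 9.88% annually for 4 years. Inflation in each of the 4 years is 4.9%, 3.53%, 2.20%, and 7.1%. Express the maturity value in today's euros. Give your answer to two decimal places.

Nominal value at maturity: €114,934 × (1 + 9.88%)^4 ≈ €167,541.78.
Price-level factor over 4 years: 1.049 × 1.0353 × 1.0220 × 1.071 ≈ 1.1887268405.
Dividing the nominal maturity value by the price-level factor gives the value in today's money.

€140,942.20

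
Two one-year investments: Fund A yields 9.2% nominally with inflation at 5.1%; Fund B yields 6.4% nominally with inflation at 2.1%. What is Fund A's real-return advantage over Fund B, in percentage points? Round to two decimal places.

-0.31

Fund A real return: 1.092/1.051 − 1 = 3.901%.
Fund B real return: 1.064/1.021 − 1 = 4.212%.
Difference: 3.901 − 4.212 = -0.311 pp.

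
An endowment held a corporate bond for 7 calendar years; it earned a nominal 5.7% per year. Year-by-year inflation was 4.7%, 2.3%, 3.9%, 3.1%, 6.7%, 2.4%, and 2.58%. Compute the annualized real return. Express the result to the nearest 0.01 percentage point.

Cumulative inflation factor: 1.047 × 1.023 × 1.039 × 1.031 × 1.067 × 1.024 × 1.0258 ≈ 1.28595.
Nominal growth factor: 1.47409. Real growth factor = 1.47409 / 1.28595 ≈ 1.14631.
Annualized: 1.14631^(1/7) − 1 ≈ 0.01970.

1.97%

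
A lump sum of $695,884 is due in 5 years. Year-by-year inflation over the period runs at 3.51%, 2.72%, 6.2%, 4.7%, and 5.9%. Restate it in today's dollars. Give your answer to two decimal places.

Price-level factor over 5 years: 1.0351 × 1.0272 × 1.062 × 1.047 × 1.059 ≈ 1.2520004294.
Purchasing power today: $695,884 divided by that factor.

$555,817.70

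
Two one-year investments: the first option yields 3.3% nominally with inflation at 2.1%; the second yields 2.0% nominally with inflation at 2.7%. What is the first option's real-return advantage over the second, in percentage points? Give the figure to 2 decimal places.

The first option real return: 1.033/1.021 − 1 = 1.175%.
The second real return: 1.020/1.027 − 1 = -0.682%.
Difference: 1.175 − (-0.682) = 1.857 pp.

1.86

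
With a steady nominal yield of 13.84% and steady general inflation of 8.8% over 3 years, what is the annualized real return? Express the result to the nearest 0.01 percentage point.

4.63%

With constant rates the annual real return is the same each year: (1+13.84%)/(1+8.8%) − 1 = 0.04632.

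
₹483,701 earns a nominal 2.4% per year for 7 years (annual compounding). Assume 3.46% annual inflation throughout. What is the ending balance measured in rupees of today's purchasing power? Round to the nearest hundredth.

Nominal value at maturity: ₹483,701 × (1 + 2.4%)^7 ≈ ₹571,053.35.
Price-level factor over 7 years: (1 + 3.46%)^7 ≈ 1.2688413359.
Dividing the nominal maturity value by the price-level factor gives the value in today's money.

₹450,058.91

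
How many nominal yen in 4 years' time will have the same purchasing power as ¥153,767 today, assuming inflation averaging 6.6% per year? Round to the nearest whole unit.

Cumulative price-level factor: (1+6.6%)^4 ≈ 1.2913049587.
The nominal amount required is ¥153,767 scaled up by that factor.

¥198,560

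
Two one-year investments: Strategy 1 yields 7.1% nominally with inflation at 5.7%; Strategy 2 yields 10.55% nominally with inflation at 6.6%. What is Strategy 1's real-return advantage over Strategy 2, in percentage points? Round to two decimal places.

-2.38

Strategy 1 real return: 1.071/1.057 − 1 = 1.325%.
Strategy 2 real return: 1.1055/1.066 − 1 = 3.705%.
Difference: 1.325 − 3.705 = -2.380 pp.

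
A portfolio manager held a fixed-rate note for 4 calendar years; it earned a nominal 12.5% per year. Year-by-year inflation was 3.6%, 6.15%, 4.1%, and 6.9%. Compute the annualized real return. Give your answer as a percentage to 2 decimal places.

Cumulative inflation factor: 1.036 × 1.0615 × 1.041 × 1.069 ≈ 1.22379.
Nominal growth factor: 1.60181. Real growth factor = 1.60181 / 1.22379 ≈ 1.30889.
Annualized: 1.30889^(1/4) − 1 ≈ 0.06961.

6.96%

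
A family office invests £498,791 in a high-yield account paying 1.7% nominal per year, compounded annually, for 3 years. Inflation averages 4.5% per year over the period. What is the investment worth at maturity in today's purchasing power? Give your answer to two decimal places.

£459,761.49

Nominal value at maturity: £498,791 × (1 + 1.7%)^3 ≈ £524,664.24.
Price-level factor over 3 years: (1 + 4.5%)^3 = 1.141166125.
Dividing the nominal maturity value by the price-level factor gives the value in today's money.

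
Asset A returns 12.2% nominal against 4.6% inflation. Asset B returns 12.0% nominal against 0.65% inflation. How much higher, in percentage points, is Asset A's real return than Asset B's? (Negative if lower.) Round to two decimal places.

Asset A real return: 1.122/1.046 − 1 = 7.266%.
Asset B real return: 1.120/1.0065 − 1 = 11.277%.
Difference: 7.266 − 11.277 = -4.011 pp.

-4.01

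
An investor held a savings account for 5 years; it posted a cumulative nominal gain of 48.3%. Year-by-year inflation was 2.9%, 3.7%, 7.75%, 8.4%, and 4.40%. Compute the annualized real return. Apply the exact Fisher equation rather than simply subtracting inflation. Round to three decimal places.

Cumulative inflation factor: 1.029 × 1.037 × 1.0775 × 1.084 × 1.0440 ≈ 1.30119.
Nominal growth factor: 1.48300. Real growth factor = 1.48300 / 1.30119 ≈ 1.13972.
Annualized: 1.13972^(1/5) − 1 ≈ 0.02650.

2.650%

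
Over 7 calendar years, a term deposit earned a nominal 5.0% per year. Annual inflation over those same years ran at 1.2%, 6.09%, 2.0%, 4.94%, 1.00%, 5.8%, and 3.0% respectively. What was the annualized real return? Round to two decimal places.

1.53%

Cumulative inflation factor: 1.012 × 1.0609 × 1.020 × 1.0494 × 1.0100 × 1.058 × 1.030 ≈ 1.26485.
Nominal growth factor: 1.40710. Real growth factor = 1.40710 / 1.26485 ≈ 1.11246.
Annualized: 1.11246^(1/7) − 1 ≈ 0.01534.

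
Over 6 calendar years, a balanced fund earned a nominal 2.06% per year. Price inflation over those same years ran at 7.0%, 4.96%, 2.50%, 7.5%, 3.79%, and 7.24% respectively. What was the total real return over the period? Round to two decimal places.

Cumulative inflation factor: 1.070 × 1.0496 × 1.0250 × 1.075 × 1.0379 × 1.0724 ≈ 1.37738.
Nominal growth factor: 1.13014. Real growth factor = 1.13014 / 1.37738 ≈ 0.82050.
Total real return ≈ -17.9495%.

-17.95%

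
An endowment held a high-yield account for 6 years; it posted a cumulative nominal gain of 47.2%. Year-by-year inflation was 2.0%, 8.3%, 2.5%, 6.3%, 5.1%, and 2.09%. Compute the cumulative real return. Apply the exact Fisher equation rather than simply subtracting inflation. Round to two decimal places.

13.98%

Cumulative inflation factor: 1.020 × 1.083 × 1.025 × 1.063 × 1.051 × 1.0209 ≈ 1.29143.
Nominal growth factor: 1.47200. Real growth factor = 1.47200 / 1.29143 ≈ 1.13982.
Total real return ≈ 13.9820%.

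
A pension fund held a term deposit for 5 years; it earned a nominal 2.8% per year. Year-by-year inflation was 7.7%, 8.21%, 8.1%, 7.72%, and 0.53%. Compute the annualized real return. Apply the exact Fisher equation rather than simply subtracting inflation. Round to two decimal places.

Cumulative inflation factor: 1.077 × 1.0821 × 1.081 × 1.0772 × 1.0053 ≈ 1.36427.
Nominal growth factor: 1.14806. Real growth factor = 1.14806 / 1.36427 ≈ 0.84152.
Annualized: 0.84152^(1/5) − 1 ≈ -0.03392.

-3.39%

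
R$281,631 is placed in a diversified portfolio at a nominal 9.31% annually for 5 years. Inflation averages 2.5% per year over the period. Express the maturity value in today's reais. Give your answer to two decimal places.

Nominal value at maturity: R$281,631 × (1 + 9.31%)^5 ≈ R$439,521.30.
Price-level factor over 5 years: (1 + 2.5%)^5 ≈ 1.1314082129.
The maturity value deflated by that factor is the answer in today's purchasing power.

R$388,472.79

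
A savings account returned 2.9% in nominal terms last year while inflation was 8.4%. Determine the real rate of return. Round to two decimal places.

-5.07%

Real return via the Fisher equation: (1 + 2.9%)/(1 + 8.4%) − 1 = 1.029/1.084 − 1 ≈ -0.05074.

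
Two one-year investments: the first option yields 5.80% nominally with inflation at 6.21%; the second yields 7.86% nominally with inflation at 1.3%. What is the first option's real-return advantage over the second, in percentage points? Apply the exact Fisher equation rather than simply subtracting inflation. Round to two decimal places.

-6.86

The first option real return: 1.0580/1.0621 − 1 = -0.386%.
The second real return: 1.0786/1.013 − 1 = 6.476%.
Difference: -0.386 − 6.476 = -6.862 pp.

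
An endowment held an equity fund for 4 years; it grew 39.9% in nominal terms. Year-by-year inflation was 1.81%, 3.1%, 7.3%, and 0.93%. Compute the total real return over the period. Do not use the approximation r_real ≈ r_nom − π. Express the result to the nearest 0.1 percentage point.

23.1%

Cumulative inflation factor: 1.0181 × 1.031 × 1.073 × 1.0093 ≈ 1.13676.
Nominal growth factor: 1.39900. Real growth factor = 1.39900 / 1.13676 ≈ 1.23069.
Total real return ≈ 23.0690%.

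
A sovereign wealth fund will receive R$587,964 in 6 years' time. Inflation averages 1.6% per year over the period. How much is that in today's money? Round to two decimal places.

R$534,550.19

Price-level factor over 6 years: (1 + 1.6%)^6 ≈ 1.0999229093.
Purchasing power today: R$587,964 divided by that factor.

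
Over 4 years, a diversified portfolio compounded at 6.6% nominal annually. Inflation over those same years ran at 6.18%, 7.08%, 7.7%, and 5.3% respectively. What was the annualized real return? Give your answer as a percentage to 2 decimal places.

Cumulative inflation factor: 1.0618 × 1.0708 × 1.077 × 1.053 ≈ 1.28942.
Nominal growth factor: 1.29130. Real growth factor = 1.29130 / 1.28942 ≈ 1.00146.
Annualized: 1.00146^(1/4) − 1 ≈ 0.00036.

0.04%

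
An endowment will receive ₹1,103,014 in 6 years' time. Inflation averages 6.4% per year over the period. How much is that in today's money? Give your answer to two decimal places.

₹760,205.94

Price-level factor over 6 years: (1 + 6.4%)^6 ≈ 1.4509410494.
Purchasing power today: ₹1,103,014 divided by that factor.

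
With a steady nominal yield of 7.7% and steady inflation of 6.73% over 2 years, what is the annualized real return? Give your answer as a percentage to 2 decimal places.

With constant rates the annual real return is the same each year: (1+7.7%)/(1+6.73%) − 1 = 0.00909.

0.91%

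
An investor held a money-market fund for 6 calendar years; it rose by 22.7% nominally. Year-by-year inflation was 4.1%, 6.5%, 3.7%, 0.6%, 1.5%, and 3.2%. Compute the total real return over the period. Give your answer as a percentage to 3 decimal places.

1.280%

Cumulative inflation factor: 1.041 × 1.065 × 1.037 × 1.006 × 1.015 × 1.032 ≈ 1.21150.
Nominal growth factor: 1.22700. Real growth factor = 1.22700 / 1.21150 ≈ 1.01280.
Total real return ≈ 1.2795%.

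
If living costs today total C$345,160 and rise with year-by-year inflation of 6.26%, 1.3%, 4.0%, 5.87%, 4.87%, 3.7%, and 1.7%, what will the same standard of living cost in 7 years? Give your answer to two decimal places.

C$452,435.78

Cumulative price-level factor: 1.0626 × 1.013 × 1.040 × 1.0587 × 1.0487 × 1.037 × 1.017 ≈ 1.3108001627.
The nominal amount required is C$345,160 scaled up by that factor.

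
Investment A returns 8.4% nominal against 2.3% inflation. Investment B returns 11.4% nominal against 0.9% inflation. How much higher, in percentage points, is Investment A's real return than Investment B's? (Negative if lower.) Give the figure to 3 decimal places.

-4.443

Investment A real return: 1.084/1.023 − 1 = 5.9629%.
Investment B real return: 1.114/1.009 − 1 = 10.4063%.
Difference: 5.9629 − 10.4063 = -4.4434 pp.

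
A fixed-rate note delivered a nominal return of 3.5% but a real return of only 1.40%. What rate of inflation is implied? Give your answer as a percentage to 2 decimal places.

From (1+r_nom) = (1+r_real)(1+π), we get 1+π = (1 + 3.5%)/(1 + 1.40%) = 1.035/1.0140 ≈ 1.02071.
So π ≈ 2.0710%.

2.07%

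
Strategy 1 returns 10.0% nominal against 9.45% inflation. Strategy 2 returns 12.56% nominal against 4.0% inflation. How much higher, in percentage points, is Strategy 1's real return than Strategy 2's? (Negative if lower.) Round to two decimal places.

Strategy 1 real return: 1.100/1.0945 − 1 = 0.503%.
Strategy 2 real return: 1.1256/1.040 − 1 = 8.231%.
Difference: 0.503 − 8.231 = -7.728 pp.

-7.73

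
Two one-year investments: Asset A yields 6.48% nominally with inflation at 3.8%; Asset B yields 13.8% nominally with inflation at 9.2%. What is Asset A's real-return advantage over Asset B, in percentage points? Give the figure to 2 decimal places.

Asset A real return: 1.0648/1.038 − 1 = 2.582%.
Asset B real return: 1.138/1.092 − 1 = 4.212%.
Difference: 2.582 − 4.212 = -1.630 pp.

-1.63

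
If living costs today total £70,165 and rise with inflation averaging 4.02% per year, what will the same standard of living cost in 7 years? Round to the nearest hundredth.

Cumulative price-level factor: (1+4.02%)^7 ≈ 1.3177042482.
Multiplying £70,165 by the price-level factor gives the future nominal sum.

£92,456.72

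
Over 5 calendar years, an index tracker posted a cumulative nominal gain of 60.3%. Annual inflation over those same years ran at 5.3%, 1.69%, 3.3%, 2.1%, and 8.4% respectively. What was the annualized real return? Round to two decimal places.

5.54%

Cumulative inflation factor: 1.053 × 1.0169 × 1.033 × 1.021 × 1.084 ≈ 1.22423.
Nominal growth factor: 1.60300. Real growth factor = 1.60300 / 1.22423 ≈ 1.30940.
Annualized: 1.30940^(1/5) − 1 ≈ 0.05539.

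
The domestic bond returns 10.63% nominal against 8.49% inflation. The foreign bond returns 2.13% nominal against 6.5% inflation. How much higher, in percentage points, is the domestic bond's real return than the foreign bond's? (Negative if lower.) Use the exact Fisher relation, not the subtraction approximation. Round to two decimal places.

6.08

The domestic bond real return: 1.1063/1.0849 − 1 = 1.973%.
The foreign bond real return: 1.0213/1.065 − 1 = -4.103%.
Difference: 1.973 − (-4.103) = 6.076 pp.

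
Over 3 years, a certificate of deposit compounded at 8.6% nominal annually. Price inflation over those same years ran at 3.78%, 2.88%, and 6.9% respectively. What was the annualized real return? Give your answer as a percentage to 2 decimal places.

3.92%

Cumulative inflation factor: 1.0378 × 1.0288 × 1.069 ≈ 1.14136.
Nominal growth factor: 1.28082. Real growth factor = 1.28082 / 1.14136 ≈ 1.12219.
Annualized: 1.12219^(1/3) − 1 ≈ 0.03918.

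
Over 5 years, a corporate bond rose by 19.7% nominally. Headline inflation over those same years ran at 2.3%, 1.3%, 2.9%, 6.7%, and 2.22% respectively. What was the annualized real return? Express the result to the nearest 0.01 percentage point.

0.58%

Cumulative inflation factor: 1.023 × 1.013 × 1.029 × 1.067 × 1.0222 ≈ 1.16306.
Nominal growth factor: 1.19700. Real growth factor = 1.19700 / 1.16306 ≈ 1.02918.
Annualized: 1.02918^(1/5) − 1 ≈ 0.00577.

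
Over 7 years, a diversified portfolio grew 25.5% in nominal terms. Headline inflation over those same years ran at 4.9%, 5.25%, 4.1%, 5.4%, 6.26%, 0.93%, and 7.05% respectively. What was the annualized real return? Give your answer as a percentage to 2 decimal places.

-1.46%

Cumulative inflation factor: 1.049 × 1.0525 × 1.041 × 1.054 × 1.0626 × 1.0093 × 1.0705 ≈ 1.39080.
Nominal growth factor: 1.25500. Real growth factor = 1.25500 / 1.39080 ≈ 0.90236.
Annualized: 0.90236^(1/7) − 1 ≈ -0.01457.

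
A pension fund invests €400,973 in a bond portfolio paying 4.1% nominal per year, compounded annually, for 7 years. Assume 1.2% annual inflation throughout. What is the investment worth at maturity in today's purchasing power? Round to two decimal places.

€488,659.84

Nominal value at maturity: €400,973 × (1 + 4.1%)^7 ≈ €531,214.89.
Price-level factor over 7 years: (1 + 1.2%)^7 ≈ 1.0870852110.
The maturity value deflated by that factor is the answer in today's purchasing power.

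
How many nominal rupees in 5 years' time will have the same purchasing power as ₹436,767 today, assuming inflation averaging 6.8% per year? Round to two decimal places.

₹606,884.55

Cumulative price-level factor: (1+6.8%)^5 ≈ 1.3894926808.
The nominal amount required is ₹436,767 scaled up by that factor.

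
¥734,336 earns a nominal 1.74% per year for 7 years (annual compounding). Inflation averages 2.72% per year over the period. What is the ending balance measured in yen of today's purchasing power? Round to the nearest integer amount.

Nominal value at maturity: ¥734,336 × (1 + 1.74%)^7 ≈ ¥828,585.
Price-level factor over 7 years: (1 + 2.72%)^7 ≈ 1.2066604409.
Dividing the nominal maturity value by the price-level factor gives the value in today's money.

¥686,676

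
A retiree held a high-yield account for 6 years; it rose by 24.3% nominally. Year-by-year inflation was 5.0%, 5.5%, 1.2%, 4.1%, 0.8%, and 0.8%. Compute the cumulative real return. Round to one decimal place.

4.8%

Cumulative inflation factor: 1.050 × 1.055 × 1.012 × 1.041 × 1.008 × 1.008 ≈ 1.18575.
Nominal growth factor: 1.24300. Real growth factor = 1.24300 / 1.18575 ≈ 1.04828.
Total real return ≈ 4.8279%.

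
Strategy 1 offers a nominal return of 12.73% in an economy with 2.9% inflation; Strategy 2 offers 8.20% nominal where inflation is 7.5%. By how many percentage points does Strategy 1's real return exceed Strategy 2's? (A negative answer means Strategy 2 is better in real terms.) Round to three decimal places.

Strategy 1 real return: 1.1273/1.029 − 1 = 9.5530%.
Strategy 2 real return: 1.0820/1.075 − 1 = 0.6512%.
Difference: 9.5530 − 0.6512 = 8.9018 pp.

8.902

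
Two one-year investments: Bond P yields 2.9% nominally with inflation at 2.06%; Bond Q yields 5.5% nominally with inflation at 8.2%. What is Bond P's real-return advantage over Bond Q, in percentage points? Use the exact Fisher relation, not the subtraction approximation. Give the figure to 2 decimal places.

Bond P real return: 1.029/1.0206 − 1 = 0.823%.
Bond Q real return: 1.055/1.082 − 1 = -2.495%.
Difference: 0.823 − (-2.495) = 3.318 pp.

3.32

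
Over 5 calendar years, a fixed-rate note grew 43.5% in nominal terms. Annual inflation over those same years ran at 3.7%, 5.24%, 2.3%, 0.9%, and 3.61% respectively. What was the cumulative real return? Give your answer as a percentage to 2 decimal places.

22.95%

Cumulative inflation factor: 1.037 × 1.0524 × 1.023 × 1.009 × 1.0361 ≈ 1.16715.
Nominal growth factor: 1.43500. Real growth factor = 1.43500 / 1.16715 ≈ 1.22949.
Total real return ≈ 22.9487%.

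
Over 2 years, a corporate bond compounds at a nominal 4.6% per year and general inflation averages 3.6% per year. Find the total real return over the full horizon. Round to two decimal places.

1.94%

The annual real rate is (1+4.6%)/(1+3.6%) − 1 = 0.9653%.
Compounded over 2 years: (1 + 0.009653)^2 − 1 ≈ 0.01940.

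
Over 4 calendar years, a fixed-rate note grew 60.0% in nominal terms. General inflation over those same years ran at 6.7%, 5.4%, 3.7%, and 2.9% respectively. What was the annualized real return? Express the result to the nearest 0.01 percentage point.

Cumulative inflation factor: 1.067 × 1.054 × 1.037 × 1.029 ≈ 1.20005.
Nominal growth factor: 1.60000. Real growth factor = 1.60000 / 1.20005 ≈ 1.33328.
Annualized: 1.33328^(1/4) − 1 ≈ 0.07456.

7.46%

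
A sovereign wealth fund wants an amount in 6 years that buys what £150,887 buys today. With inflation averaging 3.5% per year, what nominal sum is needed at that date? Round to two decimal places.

Cumulative price-level factor: (1+3.5%)^6 ≈ 1.2292553263.
Multiplying £150,887 by the price-level factor gives the future nominal sum.

£185,478.65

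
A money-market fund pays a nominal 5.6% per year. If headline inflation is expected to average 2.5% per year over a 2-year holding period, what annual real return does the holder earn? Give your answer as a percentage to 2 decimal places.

3.02%

With constant rates the annual real return is the same each year: (1+5.6%)/(1+2.5%) − 1 = 0.03024.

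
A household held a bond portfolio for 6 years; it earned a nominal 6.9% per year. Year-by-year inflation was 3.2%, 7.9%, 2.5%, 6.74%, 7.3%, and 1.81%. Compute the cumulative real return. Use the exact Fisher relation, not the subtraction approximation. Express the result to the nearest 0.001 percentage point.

Cumulative inflation factor: 1.032 × 1.079 × 1.025 × 1.0674 × 1.073 × 1.0181 ≈ 1.33089.
Nominal growth factor: 1.49233. Real growth factor = 1.49233 / 1.33089 ≈ 1.12131.
Total real return ≈ 12.1305%.

12.131%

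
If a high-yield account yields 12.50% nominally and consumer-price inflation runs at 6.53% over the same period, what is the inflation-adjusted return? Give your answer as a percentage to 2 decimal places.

5.60%

Real return via the Fisher equation: (1 + 12.50%)/(1 + 6.53%) − 1 = 1.1250/1.0653 − 1 ≈ 0.05604.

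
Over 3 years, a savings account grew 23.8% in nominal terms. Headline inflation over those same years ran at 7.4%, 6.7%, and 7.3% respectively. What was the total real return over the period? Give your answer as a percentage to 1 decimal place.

0.7%

Cumulative inflation factor: 1.074 × 1.067 × 1.073 ≈ 1.22961.
Nominal growth factor: 1.23800. Real growth factor = 1.23800 / 1.22961 ≈ 1.00682.
Total real return ≈ 0.6821%.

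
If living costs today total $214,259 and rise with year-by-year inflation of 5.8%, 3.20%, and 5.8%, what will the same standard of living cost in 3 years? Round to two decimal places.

Cumulative price-level factor: 1.058 × 1.0320 × 1.058 = 1.155183648.
The nominal amount required is $214,259 scaled up by that factor.

$247,508.49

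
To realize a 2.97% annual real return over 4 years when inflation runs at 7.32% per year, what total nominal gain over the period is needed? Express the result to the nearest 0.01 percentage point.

Required annual nominal rate: (1+2.97%)(1+7.32%) − 1 = 10.507404%.
Cumulative over 4 years: (1 + 0.10507404)^4 − 1 ≈ 0.49130.

49.13%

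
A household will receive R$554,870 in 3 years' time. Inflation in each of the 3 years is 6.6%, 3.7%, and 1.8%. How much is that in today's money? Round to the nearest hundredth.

R$493,068.78

Price-level factor over 3 years: 1.066 × 1.037 × 1.018 = 1.125339956.
Purchasing power today: R$554,870 divided by that factor.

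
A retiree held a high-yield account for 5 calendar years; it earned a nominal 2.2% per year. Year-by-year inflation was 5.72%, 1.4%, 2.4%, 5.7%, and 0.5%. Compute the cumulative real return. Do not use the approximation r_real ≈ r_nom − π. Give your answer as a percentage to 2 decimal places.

-4.39%

Cumulative inflation factor: 1.0572 × 1.014 × 1.024 × 1.057 × 1.005 ≈ 1.16610.
Nominal growth factor: 1.11495. Real growth factor = 1.11495 / 1.16610 ≈ 0.95613.
Total real return ≈ -4.3867%.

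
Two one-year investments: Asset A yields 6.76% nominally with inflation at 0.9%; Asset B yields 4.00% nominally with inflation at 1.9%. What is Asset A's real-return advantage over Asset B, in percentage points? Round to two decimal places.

3.75

Asset A real return: 1.0676/1.009 − 1 = 5.808%.
Asset B real return: 1.0400/1.019 − 1 = 2.061%.
Difference: 5.808 − 2.061 = 3.747 pp.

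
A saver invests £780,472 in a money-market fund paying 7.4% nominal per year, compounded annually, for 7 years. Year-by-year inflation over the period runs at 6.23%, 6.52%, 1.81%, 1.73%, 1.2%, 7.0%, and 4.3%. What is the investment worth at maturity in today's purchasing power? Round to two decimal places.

Nominal value at maturity: £780,472 × (1 + 7.4%)^7 ≈ £1,286,433.37.
Price-level factor over 7 years: 1.0623 × 1.0652 × 1.0181 × 1.0173 × 1.012 × 1.070 × 1.043 ≈ 1.3236294451.
Dividing the nominal maturity value by the price-level factor gives the value in today's money.

£971,898.42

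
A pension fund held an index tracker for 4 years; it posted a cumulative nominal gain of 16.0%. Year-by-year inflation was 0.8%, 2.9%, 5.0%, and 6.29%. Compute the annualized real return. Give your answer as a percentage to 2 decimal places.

Cumulative inflation factor: 1.008 × 1.029 × 1.050 × 1.0629 ≈ 1.15760.
Nominal growth factor: 1.16000. Real growth factor = 1.16000 / 1.15760 ≈ 1.00208.
Annualized: 1.00208^(1/4) − 1 ≈ 0.00052.

0.05%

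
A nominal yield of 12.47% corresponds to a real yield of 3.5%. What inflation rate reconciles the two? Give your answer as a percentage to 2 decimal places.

8.67%

From (1+r_nom) = (1+r_real)(1+π), we get 1+π = (1 + 12.47%)/(1 + 3.5%) = 1.1247/1.035 ≈ 1.08667.
So π ≈ 8.6667%.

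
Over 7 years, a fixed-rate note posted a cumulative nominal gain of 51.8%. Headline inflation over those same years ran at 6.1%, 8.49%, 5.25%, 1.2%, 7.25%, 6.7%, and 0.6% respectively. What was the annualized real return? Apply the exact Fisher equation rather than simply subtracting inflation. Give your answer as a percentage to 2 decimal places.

Cumulative inflation factor: 1.061 × 1.0849 × 1.0525 × 1.012 × 1.0725 × 1.067 × 1.006 ≈ 1.41146.
Nominal growth factor: 1.51800. Real growth factor = 1.51800 / 1.41146 ≈ 1.07549.
Annualized: 1.07549^(1/7) − 1 ≈ 0.01045.

1.05%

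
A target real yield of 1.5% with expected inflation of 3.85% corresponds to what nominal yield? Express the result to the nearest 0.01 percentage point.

By the Fisher equation, 1 + r_nom = (1 + 1.5%)(1 + 3.85%) = 1.015 × 1.0385 = 1.0540775.
So r_nom = 5.40775%.

5.41%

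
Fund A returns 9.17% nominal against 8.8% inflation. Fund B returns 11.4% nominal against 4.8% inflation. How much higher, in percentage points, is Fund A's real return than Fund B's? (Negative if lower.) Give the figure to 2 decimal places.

Fund A real return: 1.0917/1.088 − 1 = 0.340%.
Fund B real return: 1.114/1.048 − 1 = 6.298%.
Difference: 0.340 − 6.298 = -5.958 pp.

-5.96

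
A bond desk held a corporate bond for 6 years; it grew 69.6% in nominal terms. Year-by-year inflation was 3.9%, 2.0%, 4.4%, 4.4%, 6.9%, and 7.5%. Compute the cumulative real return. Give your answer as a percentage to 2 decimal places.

Cumulative inflation factor: 1.039 × 1.020 × 1.044 × 1.044 × 1.069 × 1.075 ≈ 1.32740.
Nominal growth factor: 1.69600. Real growth factor = 1.69600 / 1.32740 ≈ 1.27768.
Total real return ≈ 27.7683%.

27.77%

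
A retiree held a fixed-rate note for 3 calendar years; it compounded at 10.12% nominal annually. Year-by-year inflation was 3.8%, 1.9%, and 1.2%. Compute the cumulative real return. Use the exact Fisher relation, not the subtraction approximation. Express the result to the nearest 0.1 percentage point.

24.8%

Cumulative inflation factor: 1.038 × 1.019 × 1.012 ≈ 1.07041.
Nominal growth factor: 1.33536. Real growth factor = 1.33536 / 1.07041 ≈ 1.24752.
Total real return ≈ 24.7517%.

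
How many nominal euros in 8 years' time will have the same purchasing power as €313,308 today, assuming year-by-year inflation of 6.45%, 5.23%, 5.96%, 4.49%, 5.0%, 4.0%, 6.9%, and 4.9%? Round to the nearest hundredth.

€475,827.16

Cumulative price-level factor: 1.0645 × 1.0523 × 1.0596 × 1.0449 × 1.050 × 1.040 × 1.069 × 1.049 ≈ 1.5187201208.
The nominal amount required is €313,308 scaled up by that factor.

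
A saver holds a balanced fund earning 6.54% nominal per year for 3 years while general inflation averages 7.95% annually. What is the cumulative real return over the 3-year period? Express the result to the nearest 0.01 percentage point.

The annual real rate is (1+6.54%)/(1+7.95%) − 1 = -1.3062%.
Compounded over 3 years: (1 + -0.013062)^3 − 1 ≈ -0.03868.

-3.87%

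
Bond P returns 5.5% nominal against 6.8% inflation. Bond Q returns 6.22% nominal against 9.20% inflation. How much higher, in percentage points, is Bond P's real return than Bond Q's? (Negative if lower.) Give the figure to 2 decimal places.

1.51

Bond P real return: 1.055/1.068 − 1 = -1.217%.
Bond Q real return: 1.0622/1.0920 − 1 = -2.729%.
Difference: -1.217 − (-2.729) = 1.512 pp.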